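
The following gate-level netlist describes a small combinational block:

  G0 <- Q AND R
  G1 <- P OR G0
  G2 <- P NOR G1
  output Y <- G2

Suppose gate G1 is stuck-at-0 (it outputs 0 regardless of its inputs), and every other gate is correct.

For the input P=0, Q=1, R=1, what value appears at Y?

1

Propagate with G1 forced: G0=1, G1=0 [stuck-at-0], G2=1.
So Y = 1. (Without the fault it would be 0.)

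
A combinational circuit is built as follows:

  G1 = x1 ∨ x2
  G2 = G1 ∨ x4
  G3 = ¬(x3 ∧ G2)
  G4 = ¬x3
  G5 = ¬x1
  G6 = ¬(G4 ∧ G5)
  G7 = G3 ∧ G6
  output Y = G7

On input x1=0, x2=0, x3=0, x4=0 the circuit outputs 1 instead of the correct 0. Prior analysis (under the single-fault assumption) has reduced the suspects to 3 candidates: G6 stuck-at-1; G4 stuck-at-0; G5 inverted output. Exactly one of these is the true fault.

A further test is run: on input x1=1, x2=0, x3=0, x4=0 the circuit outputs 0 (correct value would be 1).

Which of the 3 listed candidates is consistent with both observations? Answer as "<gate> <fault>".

G5 inverted output

Evaluate each candidate on input x1=1, x2=0, x3=0, x4=0:
  G6 stuck-at-1: G1=1, G2=1, G3=1, G4=1, G5=0, G6=1 [stuck-at-1], G7=1 → 1 — eliminated
  G4 stuck-at-0: G1=1, G2=1, G3=1, G4=0 [stuck-at-0], G5=0, G6=1, G7=1 → 1 — eliminated
  G5 inverted output: G1=1, G2=1, G3=1, G4=1, G5=1 [inverted output], G6=0, G7=0 → 0 — matches
Only G5 inverted output reproduces the observed 0.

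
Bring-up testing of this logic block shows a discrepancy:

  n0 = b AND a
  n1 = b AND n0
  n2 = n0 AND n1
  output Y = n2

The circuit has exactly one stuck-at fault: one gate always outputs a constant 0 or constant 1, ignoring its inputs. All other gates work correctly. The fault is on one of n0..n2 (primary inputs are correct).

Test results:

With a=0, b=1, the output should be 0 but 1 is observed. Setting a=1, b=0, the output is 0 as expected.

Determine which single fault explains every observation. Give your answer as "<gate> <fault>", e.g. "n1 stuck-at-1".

Fault-free values for test 1 (a=0, b=1): n0=0, n1=0, n2=0, giving Y=0. Observed 1.
Test 1: faults giving observed 1 are {n0 stuck-at-1, n2 stuck-at-1}.
Test 2 (a=1, b=0): fault-free n0=0, n1=0, n2=0 → 0; observed 0. Eliminates n2 stuck-at-1.
Only n0 stuck-at-1 is consistent with every test.

n0 stuck-at-1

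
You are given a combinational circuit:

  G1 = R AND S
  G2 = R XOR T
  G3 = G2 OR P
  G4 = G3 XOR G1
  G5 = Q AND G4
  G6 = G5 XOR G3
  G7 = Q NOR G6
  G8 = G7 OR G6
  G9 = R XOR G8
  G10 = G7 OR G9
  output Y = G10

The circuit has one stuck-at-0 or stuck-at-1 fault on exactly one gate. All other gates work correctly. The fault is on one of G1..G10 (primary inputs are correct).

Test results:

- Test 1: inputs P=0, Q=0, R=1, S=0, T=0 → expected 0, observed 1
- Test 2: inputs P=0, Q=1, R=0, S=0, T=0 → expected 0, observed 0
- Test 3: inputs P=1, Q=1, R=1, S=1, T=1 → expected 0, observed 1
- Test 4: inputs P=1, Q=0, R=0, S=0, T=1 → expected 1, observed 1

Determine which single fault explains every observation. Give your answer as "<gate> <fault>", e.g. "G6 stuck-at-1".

Fault-free values for test 1 (P=0, Q=0, R=1, S=0, T=0): G1=0, G2=1, G3=1, G4=1, G5=0, G6=1, G7=0, G8=1, G9=0, G10=0, giving Y=0. Observed 1.
Test 1: faults giving observed 1 are {G2 stuck-at-0, G3 stuck-at-0, G5 stuck-at-1, G6 stuck-at-0, G7 stuck-at-1, G8 stuck-at-0, G9 stuck-at-1, G10 stuck-at-1}.
Test 2 (P=0, Q=1, R=0, S=0, T=0): fault-free G1=0, G2=0, G3=0, G4=0, G5=0, G6=0, G7=0, G8=0, G9=0, G10=0 → 0; observed 0. Eliminates G5 stuck-at-1, G7 stuck-at-1, G9 stuck-at-1, G10 stuck-at-1.
Test 3 (P=1, Q=1, R=1, S=1, T=1): fault-free G1=1, G2=0, G3=1, G4=0, G5=0, G6=1, G7=0, G8=1, G9=0, G10=0 → 0; observed 1. Eliminates G2 stuck-at-0, G3 stuck-at-0.
Test 4 (P=1, Q=0, R=0, S=0, T=1): fault-free G1=0, G2=1, G3=1, G4=1, G5=0, G6=1, G7=0, G8=1, G9=1, G10=1 → 1; observed 1. Eliminates G8 stuck-at-0.
Only G6 stuck-at-0 is consistent with every test.

G6 stuck-at-0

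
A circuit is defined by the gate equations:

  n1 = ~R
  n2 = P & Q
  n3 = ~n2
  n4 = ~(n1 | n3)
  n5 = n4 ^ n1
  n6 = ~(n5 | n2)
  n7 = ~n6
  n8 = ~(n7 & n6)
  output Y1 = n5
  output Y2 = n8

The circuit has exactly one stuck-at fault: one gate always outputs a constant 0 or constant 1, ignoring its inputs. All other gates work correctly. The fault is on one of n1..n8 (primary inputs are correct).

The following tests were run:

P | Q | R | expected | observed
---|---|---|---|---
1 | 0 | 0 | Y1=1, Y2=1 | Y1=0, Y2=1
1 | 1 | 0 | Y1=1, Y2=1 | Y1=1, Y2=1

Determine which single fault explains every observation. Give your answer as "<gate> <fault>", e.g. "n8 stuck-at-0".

n1 stuck-at-0

Fault-free values for test 1 (P=1, Q=0, R=0): n1=1, n2=0, n3=1, n4=0, n5=1, n6=0, n7=1, n8=1, giving Y1=1, Y2=1. Observed Y1=0, Y2=1.
Test 1: faults giving observed Y1=0, Y2=1 are {n1 stuck-at-0, n4 stuck-at-1, n5 stuck-at-0}.
Test 2 (P=1, Q=1, R=0): fault-free n1=1, n2=1, n3=0, n4=0, n5=1, n6=0, n7=1, n8=1 → Y1=1, Y2=1; observed Y1=1, Y2=1. Eliminates n4 stuck-at-1, n5 stuck-at-0.
Only n1 stuck-at-0 is consistent with every test.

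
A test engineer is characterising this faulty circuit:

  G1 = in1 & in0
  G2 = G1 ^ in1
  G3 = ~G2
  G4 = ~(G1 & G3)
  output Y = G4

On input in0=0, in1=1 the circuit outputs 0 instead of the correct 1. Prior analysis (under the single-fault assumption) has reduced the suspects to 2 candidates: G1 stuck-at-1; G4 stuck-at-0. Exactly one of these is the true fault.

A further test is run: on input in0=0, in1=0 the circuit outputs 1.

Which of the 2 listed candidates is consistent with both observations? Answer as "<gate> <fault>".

G1 stuck-at-1

Evaluate each candidate on input in0=0, in1=0:
  G1 stuck-at-1: G1=1 [stuck-at-1], G2=1, G3=0, G4=1 → 1 — matches
  G4 stuck-at-0: G1=0, G2=0, G3=1, G4=0 [stuck-at-0] → 0 — eliminated
Only G1 stuck-at-1 reproduces the observed 1.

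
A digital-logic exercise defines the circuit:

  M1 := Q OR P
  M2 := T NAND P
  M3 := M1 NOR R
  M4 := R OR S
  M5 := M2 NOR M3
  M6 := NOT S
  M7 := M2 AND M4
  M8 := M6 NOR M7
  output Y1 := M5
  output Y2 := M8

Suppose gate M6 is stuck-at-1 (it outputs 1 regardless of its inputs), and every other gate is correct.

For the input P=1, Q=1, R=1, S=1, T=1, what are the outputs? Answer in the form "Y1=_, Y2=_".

Propagate with M6 forced: M1=1, M2=0, M3=0, M4=1, M5=1, M6=1 [stuck-at-1], M7=0, M8=0.
So the outputs are Y1=1, Y2=0. (Without the fault they would be Y1=1, Y2=1.)

Y1=1, Y2=0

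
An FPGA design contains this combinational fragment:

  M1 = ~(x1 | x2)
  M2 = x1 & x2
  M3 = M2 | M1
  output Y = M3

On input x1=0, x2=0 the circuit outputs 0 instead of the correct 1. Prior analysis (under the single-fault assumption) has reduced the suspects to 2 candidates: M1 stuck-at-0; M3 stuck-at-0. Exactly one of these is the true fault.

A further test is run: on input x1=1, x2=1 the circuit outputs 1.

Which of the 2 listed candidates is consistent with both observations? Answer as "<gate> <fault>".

M1 stuck-at-0

Evaluate each candidate on input x1=1, x2=1:
  M1 stuck-at-0: M1=0 [stuck-at-0], M2=1, M3=1 → 1 — matches
  M3 stuck-at-0: M1=0, M2=1, M3=0 [stuck-at-0] → 0 — eliminated
Only M1 stuck-at-0 reproduces the observed 1.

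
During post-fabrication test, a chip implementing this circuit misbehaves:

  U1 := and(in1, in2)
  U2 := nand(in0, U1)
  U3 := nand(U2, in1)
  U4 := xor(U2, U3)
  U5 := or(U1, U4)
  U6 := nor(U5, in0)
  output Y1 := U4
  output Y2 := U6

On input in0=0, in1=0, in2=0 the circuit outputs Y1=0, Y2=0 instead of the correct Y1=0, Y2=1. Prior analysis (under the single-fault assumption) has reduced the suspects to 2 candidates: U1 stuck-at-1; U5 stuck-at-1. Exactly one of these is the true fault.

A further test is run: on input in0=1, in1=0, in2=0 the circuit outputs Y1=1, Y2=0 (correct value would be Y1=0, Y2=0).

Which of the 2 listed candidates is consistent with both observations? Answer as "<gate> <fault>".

Evaluate each candidate on input in0=1, in1=0, in2=0:
  U1 stuck-at-1: U1=1 [stuck-at-1], U2=0, U3=1, U4=1, U5=1, U6=0 → Y1=1, Y2=0 — matches
  U5 stuck-at-1: U1=0, U2=1, U3=1, U4=0, U5=1 [stuck-at-1], U6=0 → Y1=0, Y2=0 — eliminated
Only U1 stuck-at-1 reproduces the observed Y1=1, Y2=0.

U1 stuck-at-1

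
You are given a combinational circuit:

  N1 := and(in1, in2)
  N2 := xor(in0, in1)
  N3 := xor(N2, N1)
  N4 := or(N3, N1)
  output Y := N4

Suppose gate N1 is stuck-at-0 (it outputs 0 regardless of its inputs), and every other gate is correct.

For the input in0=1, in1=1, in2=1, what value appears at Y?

Propagate with N1 forced: N1=0 [stuck-at-0], N2=0, N3=0, N4=0.
So Y = 0. (Without the fault it would be 1.)

0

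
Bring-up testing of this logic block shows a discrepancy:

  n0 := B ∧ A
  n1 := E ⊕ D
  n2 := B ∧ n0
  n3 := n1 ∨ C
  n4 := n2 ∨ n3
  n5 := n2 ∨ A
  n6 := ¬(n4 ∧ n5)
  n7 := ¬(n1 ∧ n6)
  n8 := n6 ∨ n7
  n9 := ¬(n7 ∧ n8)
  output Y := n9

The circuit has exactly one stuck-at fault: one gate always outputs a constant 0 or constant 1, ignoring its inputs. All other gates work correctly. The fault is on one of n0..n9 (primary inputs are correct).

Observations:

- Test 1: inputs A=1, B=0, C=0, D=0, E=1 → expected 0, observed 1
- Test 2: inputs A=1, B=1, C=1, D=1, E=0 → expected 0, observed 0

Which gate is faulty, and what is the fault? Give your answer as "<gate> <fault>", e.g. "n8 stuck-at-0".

Fault-free values for test 1 (A=1, B=0, C=0, D=0, E=1): n0=0, n1=1, n2=0, n3=1, n4=1, n5=1, n6=0, n7=1, n8=1, n9=0, giving Y=0. Observed 1.
Test 1: faults giving observed 1 are {n3 stuck-at-0, n4 stuck-at-0, n5 stuck-at-0, n6 stuck-at-1, n7 stuck-at-0, n8 stuck-at-0, n9 stuck-at-1}.
Test 2 (A=1, B=1, C=1, D=1, E=0): fault-free n0=1, n1=1, n2=1, n3=1, n4=1, n5=1, n6=0, n7=1, n8=1, n9=0 → 0; observed 0. Eliminates n4 stuck-at-0, n5 stuck-at-0, n6 stuck-at-1, n7 stuck-at-0, n8 stuck-at-0, n9 stuck-at-1.
Only n3 stuck-at-0 is consistent with every test.

n3 stuck-at-0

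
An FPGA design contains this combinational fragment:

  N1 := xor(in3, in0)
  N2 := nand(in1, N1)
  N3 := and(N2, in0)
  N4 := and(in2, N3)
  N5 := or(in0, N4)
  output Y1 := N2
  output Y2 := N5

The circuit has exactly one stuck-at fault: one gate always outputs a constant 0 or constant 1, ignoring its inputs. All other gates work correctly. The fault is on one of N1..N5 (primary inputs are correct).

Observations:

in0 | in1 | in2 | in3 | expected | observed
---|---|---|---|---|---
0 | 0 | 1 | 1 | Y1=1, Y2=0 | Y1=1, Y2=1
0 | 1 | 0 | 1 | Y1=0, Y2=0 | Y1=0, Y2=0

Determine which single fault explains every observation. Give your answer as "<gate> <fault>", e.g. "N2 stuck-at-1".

Fault-free values for test 1 (in0=0, in1=0, in2=1, in3=1): N1=1, N2=1, N3=0, N4=0, N5=0, giving Y1=1, Y2=0. Observed Y1=1, Y2=1.
Test 1: faults giving observed Y1=1, Y2=1 are {N3 stuck-at-1, N4 stuck-at-1, N5 stuck-at-1}.
Test 2 (in0=0, in1=1, in2=0, in3=1): fault-free N1=1, N2=0, N3=0, N4=0, N5=0 → Y1=0, Y2=0; observed Y1=0, Y2=0. Eliminates N4 stuck-at-1, N5 stuck-at-1.
Only N3 stuck-at-1 is consistent with every test.

N3 stuck-at-1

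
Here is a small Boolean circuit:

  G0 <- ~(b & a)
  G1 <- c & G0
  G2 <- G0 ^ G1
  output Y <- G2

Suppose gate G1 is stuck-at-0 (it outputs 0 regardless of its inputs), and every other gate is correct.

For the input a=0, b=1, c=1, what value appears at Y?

Propagate with G1 forced: G0=1, G1=0 [stuck-at-0], G2=1.
So Y = 1. (Without the fault it would be 0.)

1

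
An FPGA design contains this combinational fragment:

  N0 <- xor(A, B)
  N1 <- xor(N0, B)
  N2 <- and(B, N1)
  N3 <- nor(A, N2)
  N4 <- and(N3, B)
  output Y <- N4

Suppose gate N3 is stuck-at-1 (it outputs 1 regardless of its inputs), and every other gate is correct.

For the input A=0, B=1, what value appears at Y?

1

Propagate with N3 forced: N0=1, N1=0, N2=0, N3=1 [stuck-at-1], N4=1.
So Y = 1. (Same as the fault-free value — the fault is masked on this input.)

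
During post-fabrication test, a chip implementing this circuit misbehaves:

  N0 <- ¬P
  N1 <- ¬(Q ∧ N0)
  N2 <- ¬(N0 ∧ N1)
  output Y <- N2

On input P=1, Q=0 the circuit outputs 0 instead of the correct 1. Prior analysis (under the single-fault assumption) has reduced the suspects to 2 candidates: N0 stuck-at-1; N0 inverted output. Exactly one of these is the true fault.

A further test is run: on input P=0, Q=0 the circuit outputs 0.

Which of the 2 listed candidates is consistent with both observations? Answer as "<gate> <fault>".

N0 stuck-at-1

Evaluate each candidate on input P=0, Q=0:
  N0 stuck-at-1: N0=1 [stuck-at-1], N1=1, N2=0 → 0 — matches
  N0 inverted output: N0=0 [inverted output], N1=1, N2=1 → 1 — eliminated
Only N0 stuck-at-1 reproduces the observed 0.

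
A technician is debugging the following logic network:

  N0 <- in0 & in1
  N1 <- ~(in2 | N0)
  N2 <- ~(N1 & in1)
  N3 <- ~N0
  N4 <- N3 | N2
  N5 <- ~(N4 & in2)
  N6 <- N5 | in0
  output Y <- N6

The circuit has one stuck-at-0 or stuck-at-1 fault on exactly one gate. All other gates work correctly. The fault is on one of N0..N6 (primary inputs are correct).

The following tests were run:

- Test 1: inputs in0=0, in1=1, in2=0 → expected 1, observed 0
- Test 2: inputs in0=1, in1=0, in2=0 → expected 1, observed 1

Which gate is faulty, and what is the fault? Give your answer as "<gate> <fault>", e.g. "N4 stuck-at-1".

N5 stuck-at-0

Fault-free values for test 1 (in0=0, in1=1, in2=0): N0=0, N1=1, N2=0, N3=1, N4=1, N5=1, N6=1, giving Y=1. Observed 0.
Test 1: faults giving observed 0 are {N5 stuck-at-0, N6 stuck-at-0}.
Test 2 (in0=1, in1=0, in2=0): fault-free N0=0, N1=1, N2=1, N3=1, N4=1, N5=1, N6=1 → 1; observed 1. Eliminates N6 stuck-at-0.
Only N5 stuck-at-0 is consistent with every test.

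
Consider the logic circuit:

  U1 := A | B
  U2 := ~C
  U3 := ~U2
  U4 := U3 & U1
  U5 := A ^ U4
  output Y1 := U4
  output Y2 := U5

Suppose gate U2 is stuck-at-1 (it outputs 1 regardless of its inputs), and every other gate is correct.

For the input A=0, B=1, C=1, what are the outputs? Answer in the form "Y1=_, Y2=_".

Propagate with U2 forced: U1=1, U2=1 [stuck-at-1], U3=0, U4=0, U5=0.
So the outputs are Y1=0, Y2=0. (Without the fault they would be Y1=1, Y2=1.)

Y1=0, Y2=0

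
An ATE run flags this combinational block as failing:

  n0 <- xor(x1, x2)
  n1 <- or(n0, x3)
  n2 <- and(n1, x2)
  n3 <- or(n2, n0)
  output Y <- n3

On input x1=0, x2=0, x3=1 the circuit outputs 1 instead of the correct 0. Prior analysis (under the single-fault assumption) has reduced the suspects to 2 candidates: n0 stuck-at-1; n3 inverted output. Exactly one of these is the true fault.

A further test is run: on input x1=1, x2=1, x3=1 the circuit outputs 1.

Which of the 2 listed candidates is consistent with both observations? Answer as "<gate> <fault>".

n0 stuck-at-1

Evaluate each candidate on input x1=1, x2=1, x3=1:
  n0 stuck-at-1: n0=1 [stuck-at-1], n1=1, n2=1, n3=1 → 1 — matches
  n3 inverted output: n0=0, n1=1, n2=1, n3=0 [inverted output] → 0 — eliminated
Only n0 stuck-at-1 reproduces the observed 1.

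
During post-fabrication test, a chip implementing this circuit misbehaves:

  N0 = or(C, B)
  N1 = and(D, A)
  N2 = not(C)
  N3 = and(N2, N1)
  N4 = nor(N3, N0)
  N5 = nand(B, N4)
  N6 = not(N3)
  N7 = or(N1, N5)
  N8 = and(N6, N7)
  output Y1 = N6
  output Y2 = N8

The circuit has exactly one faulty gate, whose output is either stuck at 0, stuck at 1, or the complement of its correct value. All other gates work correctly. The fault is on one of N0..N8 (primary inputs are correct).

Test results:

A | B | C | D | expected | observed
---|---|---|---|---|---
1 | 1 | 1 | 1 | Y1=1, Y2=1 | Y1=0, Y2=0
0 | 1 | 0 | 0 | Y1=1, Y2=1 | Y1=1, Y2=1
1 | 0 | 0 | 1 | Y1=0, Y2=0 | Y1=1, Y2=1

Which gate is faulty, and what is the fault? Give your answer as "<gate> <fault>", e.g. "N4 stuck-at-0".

N2 inverted output

Fault-free values for test 1 (A=1, B=1, C=1, D=1): N0=1, N1=1, N2=0, N3=0, N4=0, N5=1, N6=1, N7=1, N8=1, giving Y1=1, Y2=1. Observed Y1=0, Y2=0.
Test 1: faults giving observed Y1=0, Y2=0 are {N2 stuck-at-1, N2 inverted output, N3 stuck-at-1, N3 inverted output, N6 stuck-at-0, N6 inverted output}.
Test 2 (A=0, B=1, C=0, D=0): fault-free N0=1, N1=0, N2=1, N3=0, N4=0, N5=1, N6=1, N7=1, N8=1 → Y1=1, Y2=1; observed Y1=1, Y2=1. Eliminates N3 stuck-at-1, N3 inverted output, N6 stuck-at-0, N6 inverted output.
Test 3 (A=1, B=0, C=0, D=1): fault-free N0=0, N1=1, N2=1, N3=1, N4=0, N5=1, N6=0, N7=1, N8=0 → Y1=0, Y2=0; observed Y1=1, Y2=1. Eliminates N2 stuck-at-1.
Only N2 inverted output is consistent with every test.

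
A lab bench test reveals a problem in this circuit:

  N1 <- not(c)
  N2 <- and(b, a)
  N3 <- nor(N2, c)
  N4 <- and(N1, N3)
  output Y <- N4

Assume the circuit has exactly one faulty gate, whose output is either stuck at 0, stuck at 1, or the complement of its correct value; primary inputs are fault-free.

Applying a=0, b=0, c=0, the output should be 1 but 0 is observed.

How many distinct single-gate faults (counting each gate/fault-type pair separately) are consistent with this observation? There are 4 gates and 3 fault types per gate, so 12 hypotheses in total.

Fault-free: N1=1, N2=0, N3=1, N4=1 → 1. Observed 0.
  N1 stuck-at-0: output 0 ✓
  N1 stuck-at-1: output 1 ✗
  N1 inverted output: output 0 ✓
  N2 stuck-at-0: output 1 ✗
  N2 stuck-at-1: output 0 ✓
  N2 inverted output: output 0 ✓
  N3 stuck-at-0: output 0 ✓
  N3 stuck-at-1: output 1 ✗
  N3 inverted output: output 0 ✓
  N4 stuck-at-0: output 0 ✓
  N4 stuck-at-1: output 1 ✗
  N4 inverted output: output 0 ✓
Consistent faults: {N1 stuck-at-0, N1 inverted output, N2 stuck-at-1, N2 inverted output, N3 stuck-at-0, N3 inverted output, N4 stuck-at-0, N4 inverted output} — 8 in all.

8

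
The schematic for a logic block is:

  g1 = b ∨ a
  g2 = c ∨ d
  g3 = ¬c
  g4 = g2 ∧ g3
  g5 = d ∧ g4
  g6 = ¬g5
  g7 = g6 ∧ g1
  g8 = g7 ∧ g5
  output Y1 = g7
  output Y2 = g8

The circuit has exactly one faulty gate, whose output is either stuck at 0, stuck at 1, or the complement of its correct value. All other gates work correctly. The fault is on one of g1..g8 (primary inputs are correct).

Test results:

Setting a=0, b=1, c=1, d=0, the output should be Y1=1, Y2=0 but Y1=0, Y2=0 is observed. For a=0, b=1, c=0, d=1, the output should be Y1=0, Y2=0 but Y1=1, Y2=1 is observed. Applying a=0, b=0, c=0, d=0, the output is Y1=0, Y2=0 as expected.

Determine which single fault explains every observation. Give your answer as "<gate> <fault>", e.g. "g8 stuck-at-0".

Fault-free values for test 1 (a=0, b=1, c=1, d=0): g1=1, g2=1, g3=0, g4=0, g5=0, g6=1, g7=1, g8=0, giving Y1=1, Y2=0. Observed Y1=0, Y2=0.
Test 1: faults giving observed Y1=0, Y2=0 are {g1 stuck-at-0, g1 inverted output, g5 stuck-at-1, g5 inverted output, g6 stuck-at-0, g6 inverted output, g7 stuck-at-0, g7 inverted output}.
Test 2 (a=0, b=1, c=0, d=1): fault-free g1=1, g2=1, g3=1, g4=1, g5=1, g6=0, g7=0, g8=0 → Y1=0, Y2=0; observed Y1=1, Y2=1. Eliminates g1 stuck-at-0, g1 inverted output, g5 stuck-at-1, g5 inverted output, g6 stuck-at-0, g7 stuck-at-0.
Test 3 (a=0, b=0, c=0, d=0): fault-free g1=0, g2=0, g3=1, g4=0, g5=0, g6=1, g7=0, g8=0 → Y1=0, Y2=0; observed Y1=0, Y2=0. Eliminates g7 inverted output.
Only g6 inverted output is consistent with every test.

g6 inverted output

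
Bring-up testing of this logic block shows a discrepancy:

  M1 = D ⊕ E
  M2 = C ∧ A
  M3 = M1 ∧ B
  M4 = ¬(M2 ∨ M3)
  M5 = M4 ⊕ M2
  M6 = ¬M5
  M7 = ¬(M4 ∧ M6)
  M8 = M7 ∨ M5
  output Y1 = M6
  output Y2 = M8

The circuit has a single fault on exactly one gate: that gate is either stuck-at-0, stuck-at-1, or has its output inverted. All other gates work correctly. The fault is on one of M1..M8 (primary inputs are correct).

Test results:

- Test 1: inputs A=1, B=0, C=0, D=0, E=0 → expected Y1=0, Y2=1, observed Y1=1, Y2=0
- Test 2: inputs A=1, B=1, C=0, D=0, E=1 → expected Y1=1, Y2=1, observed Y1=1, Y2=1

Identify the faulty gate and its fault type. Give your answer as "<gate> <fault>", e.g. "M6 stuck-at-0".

M5 stuck-at-0

Fault-free values for test 1 (A=1, B=0, C=0, D=0, E=0): M1=0, M2=0, M3=0, M4=1, M5=1, M6=0, M7=1, M8=1, giving Y1=0, Y2=1. Observed Y1=1, Y2=0.
Test 1: faults giving observed Y1=1, Y2=0 are {M5 stuck-at-0, M5 inverted output}.
Test 2 (A=1, B=1, C=0, D=0, E=1): fault-free M1=1, M2=0, M3=1, M4=0, M5=0, M6=1, M7=1, M8=1 → Y1=1, Y2=1; observed Y1=1, Y2=1. Eliminates M5 inverted output.
Only M5 stuck-at-0 is consistent with every test.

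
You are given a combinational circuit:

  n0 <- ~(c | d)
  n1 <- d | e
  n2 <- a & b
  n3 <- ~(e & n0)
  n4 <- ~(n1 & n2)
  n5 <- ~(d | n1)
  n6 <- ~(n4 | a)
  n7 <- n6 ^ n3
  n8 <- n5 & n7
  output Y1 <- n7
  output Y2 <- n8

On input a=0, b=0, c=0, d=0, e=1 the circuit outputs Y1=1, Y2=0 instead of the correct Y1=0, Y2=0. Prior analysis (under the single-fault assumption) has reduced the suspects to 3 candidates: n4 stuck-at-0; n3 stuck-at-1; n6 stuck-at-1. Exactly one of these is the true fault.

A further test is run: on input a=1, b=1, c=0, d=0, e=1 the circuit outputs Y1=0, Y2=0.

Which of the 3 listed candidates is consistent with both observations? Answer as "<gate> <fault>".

Evaluate each candidate on input a=1, b=1, c=0, d=0, e=1:
  n4 stuck-at-0: n0=1, n1=1, n2=1, n3=0, n4=0 [stuck-at-0], n5=0, n6=0, n7=0, n8=0 → Y1=0, Y2=0 — matches
  n3 stuck-at-1: n0=1, n1=1, n2=1, n3=1 [stuck-at-1], n4=0, n5=0, n6=0, n7=1, n8=0 → Y1=1, Y2=0 — eliminated
  n6 stuck-at-1: n0=1, n1=1, n2=1, n3=0, n4=0, n5=0, n6=1 [stuck-at-1], n7=1, n8=0 → Y1=1, Y2=0 — eliminated
Only n4 stuck-at-0 reproduces the observed Y1=0, Y2=0.

n4 stuck-at-0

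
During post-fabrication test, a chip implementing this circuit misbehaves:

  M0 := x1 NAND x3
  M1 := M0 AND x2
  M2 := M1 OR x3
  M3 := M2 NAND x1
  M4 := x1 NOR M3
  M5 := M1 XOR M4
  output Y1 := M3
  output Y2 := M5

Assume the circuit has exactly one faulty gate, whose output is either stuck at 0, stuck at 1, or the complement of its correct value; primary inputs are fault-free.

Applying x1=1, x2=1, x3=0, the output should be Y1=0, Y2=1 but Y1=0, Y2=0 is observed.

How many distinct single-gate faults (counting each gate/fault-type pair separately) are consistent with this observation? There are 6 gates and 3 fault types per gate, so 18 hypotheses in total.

4

Fault-free: M0=1, M1=1, M2=1, M3=0, M4=0, M5=1 → Y1=0, Y2=1. Observed Y1=0, Y2=0.
  M0: none of the 3 fault types match ✗
  M1: none of the 3 fault types match ✗
  M2: none of the 3 fault types match ✗
  M3: none of the 3 fault types match ✗
  M4: stuck-at-1, inverted output ✓; others ✗
  M5: stuck-at-0, inverted output ✓; others ✗
Consistent faults: {M4 stuck-at-1, M4 inverted output, M5 stuck-at-0, M5 inverted output} — 4 in all.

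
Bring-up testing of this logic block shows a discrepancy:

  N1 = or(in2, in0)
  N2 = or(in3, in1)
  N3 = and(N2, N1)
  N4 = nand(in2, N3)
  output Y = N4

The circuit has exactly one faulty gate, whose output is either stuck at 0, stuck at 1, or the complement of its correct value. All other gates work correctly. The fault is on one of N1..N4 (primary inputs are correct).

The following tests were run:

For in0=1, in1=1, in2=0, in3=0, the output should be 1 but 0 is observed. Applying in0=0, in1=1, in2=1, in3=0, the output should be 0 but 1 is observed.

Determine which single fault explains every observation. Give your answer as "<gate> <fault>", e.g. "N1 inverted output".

Fault-free values for test 1 (in0=1, in1=1, in2=0, in3=0): N1=1, N2=1, N3=1, N4=1, giving Y=1. Observed 0.
Test 1: faults giving observed 0 are {N4 stuck-at-0, N4 inverted output}.
Test 2 (in0=0, in1=1, in2=1, in3=0): fault-free N1=1, N2=1, N3=1, N4=0 → 0; observed 1. Eliminates N4 stuck-at-0.
Only N4 inverted output is consistent with every test.

N4 inverted output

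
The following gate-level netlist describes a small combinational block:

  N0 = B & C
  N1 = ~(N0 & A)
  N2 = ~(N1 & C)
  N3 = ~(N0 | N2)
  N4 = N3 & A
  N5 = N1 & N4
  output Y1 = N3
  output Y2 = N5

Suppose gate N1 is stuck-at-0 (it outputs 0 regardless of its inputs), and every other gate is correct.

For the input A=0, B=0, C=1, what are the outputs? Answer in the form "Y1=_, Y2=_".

Y1=0, Y2=0

Propagate with N1 forced: N0=0, N1=0 [stuck-at-0], N2=1, N3=0, N4=0, N5=0.
So the outputs are Y1=0, Y2=0. (Without the fault they would be Y1=1, Y2=0.)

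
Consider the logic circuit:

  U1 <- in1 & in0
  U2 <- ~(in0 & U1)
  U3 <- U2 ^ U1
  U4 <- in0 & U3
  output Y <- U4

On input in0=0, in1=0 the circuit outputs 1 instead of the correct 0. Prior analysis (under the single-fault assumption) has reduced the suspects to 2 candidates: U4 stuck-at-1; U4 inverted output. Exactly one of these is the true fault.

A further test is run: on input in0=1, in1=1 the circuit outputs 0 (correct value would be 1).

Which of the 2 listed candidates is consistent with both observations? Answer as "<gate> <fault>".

Evaluate each candidate on input in0=1, in1=1:
  U4 stuck-at-1: U1=1, U2=0, U3=1, U4=1 [stuck-at-1] → 1 — eliminated
  U4 inverted output: U1=1, U2=0, U3=1, U4=0 [inverted output] → 0 — matches
Only U4 inverted output reproduces the observed 0.

U4 inverted output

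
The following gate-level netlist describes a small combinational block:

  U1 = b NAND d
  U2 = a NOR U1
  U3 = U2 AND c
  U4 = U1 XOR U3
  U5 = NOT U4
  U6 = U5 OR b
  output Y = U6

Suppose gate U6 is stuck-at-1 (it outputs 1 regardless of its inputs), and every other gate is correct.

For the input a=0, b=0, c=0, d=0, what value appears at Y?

1

Propagate with U6 forced: U1=1, U2=0, U3=0, U4=1, U5=0, U6=1 [stuck-at-1].
So Y = 1. (Without the fault it would be 0.)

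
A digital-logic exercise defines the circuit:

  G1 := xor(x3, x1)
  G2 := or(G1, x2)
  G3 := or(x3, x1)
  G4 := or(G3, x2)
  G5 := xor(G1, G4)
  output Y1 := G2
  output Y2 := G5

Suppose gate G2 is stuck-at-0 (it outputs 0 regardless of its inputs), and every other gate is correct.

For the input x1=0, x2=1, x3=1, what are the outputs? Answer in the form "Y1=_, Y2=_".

Y1=0, Y2=0

Propagate with G2 forced: G1=1, G2=0 [stuck-at-0], G3=1, G4=1, G5=0.
So the outputs are Y1=0, Y2=0. (Without the fault they would be Y1=1, Y2=0.)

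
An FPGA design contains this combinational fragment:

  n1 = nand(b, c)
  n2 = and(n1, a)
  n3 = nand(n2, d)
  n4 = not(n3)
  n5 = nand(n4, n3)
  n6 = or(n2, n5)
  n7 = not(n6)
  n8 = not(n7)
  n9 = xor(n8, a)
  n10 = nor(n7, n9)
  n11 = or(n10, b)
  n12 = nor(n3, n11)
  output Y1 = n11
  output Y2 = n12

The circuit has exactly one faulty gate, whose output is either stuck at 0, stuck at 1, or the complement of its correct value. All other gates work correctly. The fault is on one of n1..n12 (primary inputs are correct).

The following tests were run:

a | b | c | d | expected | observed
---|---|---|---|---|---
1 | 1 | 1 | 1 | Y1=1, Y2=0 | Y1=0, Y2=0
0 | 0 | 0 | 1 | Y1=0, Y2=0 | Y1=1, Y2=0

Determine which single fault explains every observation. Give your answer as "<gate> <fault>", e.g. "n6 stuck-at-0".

n11 inverted output

Fault-free values for test 1 (a=1, b=1, c=1, d=1): n1=0, n2=0, n3=1, n4=0, n5=1, n6=1, n7=0, n8=1, n9=0, n10=1, n11=1, n12=0, giving Y1=1, Y2=0. Observed Y1=0, Y2=0.
Test 1: faults giving observed Y1=0, Y2=0 are {n11 stuck-at-0, n11 inverted output}.
Test 2 (a=0, b=0, c=0, d=1): fault-free n1=1, n2=0, n3=1, n4=0, n5=1, n6=1, n7=0, n8=1, n9=1, n10=0, n11=0, n12=0 → Y1=0, Y2=0; observed Y1=1, Y2=0. Eliminates n11 stuck-at-0.
Only n11 inverted output is consistent with every test.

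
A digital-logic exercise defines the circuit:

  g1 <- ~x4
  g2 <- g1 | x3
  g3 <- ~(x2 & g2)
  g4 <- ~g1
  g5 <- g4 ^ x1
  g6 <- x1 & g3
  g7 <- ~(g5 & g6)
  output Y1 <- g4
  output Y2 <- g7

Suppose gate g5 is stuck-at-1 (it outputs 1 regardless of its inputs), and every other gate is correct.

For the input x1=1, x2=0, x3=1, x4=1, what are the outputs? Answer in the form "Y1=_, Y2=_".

Propagate with g5 forced: g1=0, g2=1, g3=1, g4=1, g5=1 [stuck-at-1], g6=1, g7=0.
So the outputs are Y1=1, Y2=0. (Without the fault they would be Y1=1, Y2=1.)

Y1=1, Y2=0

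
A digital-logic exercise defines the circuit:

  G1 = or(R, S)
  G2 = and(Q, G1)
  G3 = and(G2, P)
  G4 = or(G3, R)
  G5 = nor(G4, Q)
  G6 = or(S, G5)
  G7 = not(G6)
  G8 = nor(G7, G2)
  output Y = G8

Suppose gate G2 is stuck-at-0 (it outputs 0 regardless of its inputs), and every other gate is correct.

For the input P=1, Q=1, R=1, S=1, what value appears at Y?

1

Propagate with G2 forced: G1=1, G2=0 [stuck-at-0], G3=0, G4=1, G5=0, G6=1, G7=0, G8=1.
So Y = 1. (Without the fault it would be 0.)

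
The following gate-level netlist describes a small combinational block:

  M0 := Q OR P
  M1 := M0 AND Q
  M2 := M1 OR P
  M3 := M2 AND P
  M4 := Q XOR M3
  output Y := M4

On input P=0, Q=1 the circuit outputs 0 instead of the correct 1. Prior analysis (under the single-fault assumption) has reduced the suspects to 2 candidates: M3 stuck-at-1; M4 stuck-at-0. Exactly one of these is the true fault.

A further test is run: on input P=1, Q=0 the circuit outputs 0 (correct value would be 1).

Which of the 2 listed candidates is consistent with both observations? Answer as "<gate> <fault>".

Evaluate each candidate on input P=1, Q=0:
  M3 stuck-at-1: M0=1, M1=0, M2=1, M3=1 [stuck-at-1], M4=1 → 1 — eliminated
  M4 stuck-at-0: M0=1, M1=0, M2=1, M3=1, M4=0 [stuck-at-0] → 0 — matches
Only M4 stuck-at-0 reproduces the observed 0.

M4 stuck-at-0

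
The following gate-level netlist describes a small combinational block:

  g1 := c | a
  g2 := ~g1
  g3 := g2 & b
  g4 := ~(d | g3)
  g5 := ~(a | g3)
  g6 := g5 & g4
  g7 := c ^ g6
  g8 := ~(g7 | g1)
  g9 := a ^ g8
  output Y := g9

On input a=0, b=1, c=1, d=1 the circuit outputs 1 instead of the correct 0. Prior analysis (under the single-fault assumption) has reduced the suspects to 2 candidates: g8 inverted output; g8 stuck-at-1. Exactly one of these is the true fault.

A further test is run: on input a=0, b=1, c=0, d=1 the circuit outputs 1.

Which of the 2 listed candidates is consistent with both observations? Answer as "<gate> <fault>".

g8 stuck-at-1

Evaluate each candidate on input a=0, b=1, c=0, d=1:
  g8 inverted output: g1=0, g2=1, g3=1, g4=0, g5=0, g6=0, g7=0, g8=0 [inverted output], g9=0 → 0 — eliminated
  g8 stuck-at-1: g1=0, g2=1, g3=1, g4=0, g5=0, g6=0, g7=0, g8=1 [stuck-at-1], g9=1 → 1 — matches
Only g8 stuck-at-1 reproduces the observed 1.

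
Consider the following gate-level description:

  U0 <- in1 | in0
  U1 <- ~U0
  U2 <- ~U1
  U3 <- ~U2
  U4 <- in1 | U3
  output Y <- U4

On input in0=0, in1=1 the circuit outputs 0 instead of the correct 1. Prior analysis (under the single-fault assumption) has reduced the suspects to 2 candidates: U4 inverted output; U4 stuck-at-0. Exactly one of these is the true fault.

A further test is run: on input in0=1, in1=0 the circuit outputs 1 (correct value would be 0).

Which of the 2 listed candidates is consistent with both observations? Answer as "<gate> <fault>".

Evaluate each candidate on input in0=1, in1=0:
  U4 inverted output: U0=1, U1=0, U2=1, U3=0, U4=1 [inverted output] → 1 — matches
  U4 stuck-at-0: U0=1, U1=0, U2=1, U3=0, U4=0 [stuck-at-0] → 0 — eliminated
Only U4 inverted output reproduces the observed 1.

U4 inverted output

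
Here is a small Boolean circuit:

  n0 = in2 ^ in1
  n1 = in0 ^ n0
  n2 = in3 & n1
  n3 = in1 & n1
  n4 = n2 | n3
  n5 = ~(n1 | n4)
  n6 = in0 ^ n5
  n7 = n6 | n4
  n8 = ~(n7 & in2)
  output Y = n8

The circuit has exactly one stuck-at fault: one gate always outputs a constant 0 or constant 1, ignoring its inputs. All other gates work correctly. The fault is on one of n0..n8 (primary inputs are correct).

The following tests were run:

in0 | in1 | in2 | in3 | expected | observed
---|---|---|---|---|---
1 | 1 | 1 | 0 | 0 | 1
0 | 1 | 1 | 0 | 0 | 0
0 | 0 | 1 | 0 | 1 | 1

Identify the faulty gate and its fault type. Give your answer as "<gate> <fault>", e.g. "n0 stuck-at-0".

n0 stuck-at-1

Fault-free values for test 1 (in0=1, in1=1, in2=1, in3=0): n0=0, n1=1, n2=0, n3=1, n4=1, n5=0, n6=1, n7=1, n8=0, giving Y=0. Observed 1.
Test 1: faults giving observed 1 are {n0 stuck-at-1, n1 stuck-at-0, n7 stuck-at-0, n8 stuck-at-1}.
Test 2 (in0=0, in1=1, in2=1, in3=0): fault-free n0=0, n1=0, n2=0, n3=0, n4=0, n5=1, n6=1, n7=1, n8=0 → 0; observed 0. Eliminates n7 stuck-at-0, n8 stuck-at-1.
Test 3 (in0=0, in1=0, in2=1, in3=0): fault-free n0=1, n1=1, n2=0, n3=0, n4=0, n5=0, n6=0, n7=0, n8=1 → 1; observed 1. Eliminates n1 stuck-at-0.
Only n0 stuck-at-1 is consistent with every test.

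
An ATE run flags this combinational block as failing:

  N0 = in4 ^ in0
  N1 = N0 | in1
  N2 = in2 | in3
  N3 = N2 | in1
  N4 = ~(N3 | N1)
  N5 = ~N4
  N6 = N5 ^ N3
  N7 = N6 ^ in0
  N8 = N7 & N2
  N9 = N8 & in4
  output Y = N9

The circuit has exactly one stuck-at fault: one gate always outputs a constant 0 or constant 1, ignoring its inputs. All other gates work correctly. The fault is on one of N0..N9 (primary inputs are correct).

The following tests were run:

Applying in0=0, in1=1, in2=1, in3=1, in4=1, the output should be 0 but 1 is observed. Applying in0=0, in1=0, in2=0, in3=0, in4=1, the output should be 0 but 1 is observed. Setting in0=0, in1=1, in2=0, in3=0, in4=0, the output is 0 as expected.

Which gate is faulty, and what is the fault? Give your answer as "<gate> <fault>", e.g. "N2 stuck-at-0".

N8 stuck-at-1

Fault-free values for test 1 (in0=0, in1=1, in2=1, in3=1, in4=1): N0=1, N1=1, N2=1, N3=1, N4=0, N5=1, N6=0, N7=0, N8=0, N9=0, giving Y=0. Observed 1.
Test 1: faults giving observed 1 are {N3 stuck-at-0, N4 stuck-at-1, N5 stuck-at-0, N6 stuck-at-1, N7 stuck-at-1, N8 stuck-at-1, N9 stuck-at-1}.
Test 2 (in0=0, in1=0, in2=0, in3=0, in4=1): fault-free N0=1, N1=1, N2=0, N3=0, N4=0, N5=1, N6=1, N7=1, N8=0, N9=0 → 0; observed 1. Eliminates N3 stuck-at-0, N4 stuck-at-1, N5 stuck-at-0, N6 stuck-at-1, N7 stuck-at-1.
Test 3 (in0=0, in1=1, in2=0, in3=0, in4=0): fault-free N0=0, N1=1, N2=0, N3=1, N4=0, N5=1, N6=0, N7=0, N8=0, N9=0 → 0; observed 0. Eliminates N9 stuck-at-1.
Only N8 stuck-at-1 is consistent with every test.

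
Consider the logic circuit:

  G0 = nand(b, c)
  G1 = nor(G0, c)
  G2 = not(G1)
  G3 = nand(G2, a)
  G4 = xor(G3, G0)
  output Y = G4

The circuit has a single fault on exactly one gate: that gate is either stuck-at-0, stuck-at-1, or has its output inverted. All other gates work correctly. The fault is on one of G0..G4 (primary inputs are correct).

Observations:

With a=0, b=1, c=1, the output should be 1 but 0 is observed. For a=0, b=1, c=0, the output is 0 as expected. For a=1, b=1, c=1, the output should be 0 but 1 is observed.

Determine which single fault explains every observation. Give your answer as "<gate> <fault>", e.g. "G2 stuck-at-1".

Fault-free values for test 1 (a=0, b=1, c=1): G0=0, G1=0, G2=1, G3=1, G4=1, giving Y=1. Observed 0.
Test 1: faults giving observed 0 are {G0 stuck-at-1, G0 inverted output, G3 stuck-at-0, G3 inverted output, G4 stuck-at-0, G4 inverted output}.
Test 2 (a=0, b=1, c=0): fault-free G0=1, G1=0, G2=1, G3=1, G4=0 → 0; observed 0. Eliminates G0 inverted output, G3 stuck-at-0, G3 inverted output, G4 inverted output.
Test 3 (a=1, b=1, c=1): fault-free G0=0, G1=0, G2=1, G3=0, G4=0 → 0; observed 1. Eliminates G4 stuck-at-0.
Only G0 stuck-at-1 is consistent with every test.

G0 stuck-at-1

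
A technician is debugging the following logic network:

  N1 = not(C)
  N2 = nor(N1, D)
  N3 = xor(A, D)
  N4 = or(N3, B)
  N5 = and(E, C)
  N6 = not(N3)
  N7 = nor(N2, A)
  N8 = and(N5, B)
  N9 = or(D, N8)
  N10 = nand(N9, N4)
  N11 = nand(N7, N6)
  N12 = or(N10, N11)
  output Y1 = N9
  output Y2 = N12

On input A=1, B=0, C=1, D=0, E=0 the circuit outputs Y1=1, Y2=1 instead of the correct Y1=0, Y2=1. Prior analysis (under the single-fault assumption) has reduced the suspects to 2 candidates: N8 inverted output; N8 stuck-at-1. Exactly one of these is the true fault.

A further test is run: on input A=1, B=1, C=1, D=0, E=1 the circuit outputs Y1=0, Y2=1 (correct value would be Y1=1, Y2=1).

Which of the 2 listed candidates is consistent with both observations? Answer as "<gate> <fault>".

N8 inverted output

Evaluate each candidate on input A=1, B=1, C=1, D=0, E=1:
  N8 inverted output: N1=0, N2=1, N3=1, N4=1, N5=1, N6=0, N7=0, N8=0 [inverted output], N9=0, N10=1, N11=1, N12=1 → Y1=0, Y2=1 — matches
  N8 stuck-at-1: N1=0, N2=1, N3=1, N4=1, N5=1, N6=0, N7=0, N8=1 [stuck-at-1], N9=1, N10=0, N11=1, N12=1 → Y1=1, Y2=1 — eliminated
Only N8 inverted output reproduces the observed Y1=0, Y2=1.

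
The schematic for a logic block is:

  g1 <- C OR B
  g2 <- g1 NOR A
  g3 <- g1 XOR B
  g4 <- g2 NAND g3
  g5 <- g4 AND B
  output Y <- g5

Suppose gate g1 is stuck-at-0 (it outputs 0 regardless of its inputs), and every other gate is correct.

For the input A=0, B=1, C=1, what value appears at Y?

0

Propagate with g1 forced: g1=0 [stuck-at-0], g2=1, g3=1, g4=0, g5=0.
So Y = 0. (Without the fault it would be 1.)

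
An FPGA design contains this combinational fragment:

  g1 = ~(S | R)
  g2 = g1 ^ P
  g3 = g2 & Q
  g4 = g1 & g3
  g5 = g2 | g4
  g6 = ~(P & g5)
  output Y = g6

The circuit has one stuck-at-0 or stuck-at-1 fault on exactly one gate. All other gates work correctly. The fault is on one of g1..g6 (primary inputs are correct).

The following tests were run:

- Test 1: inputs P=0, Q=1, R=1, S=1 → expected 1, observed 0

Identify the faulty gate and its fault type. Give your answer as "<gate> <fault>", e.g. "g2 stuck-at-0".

g6 stuck-at-0

Fault-free values for test 1 (P=0, Q=1, R=1, S=1): g1=0, g2=0, g3=0, g4=0, g5=0, g6=1, giving Y=1. Observed 0.
Test 1: faults giving observed 0 are {g6 stuck-at-0}.
Only g6 stuck-at-0 is consistent with every test.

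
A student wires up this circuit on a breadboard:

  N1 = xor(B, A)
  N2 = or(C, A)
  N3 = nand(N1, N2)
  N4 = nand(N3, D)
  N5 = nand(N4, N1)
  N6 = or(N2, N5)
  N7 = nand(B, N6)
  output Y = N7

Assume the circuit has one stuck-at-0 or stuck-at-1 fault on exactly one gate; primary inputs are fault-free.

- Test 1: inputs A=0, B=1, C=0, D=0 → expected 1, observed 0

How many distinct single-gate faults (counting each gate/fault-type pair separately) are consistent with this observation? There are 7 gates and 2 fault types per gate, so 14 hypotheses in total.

Fault-free: N1=1, N2=0, N3=1, N4=1, N5=0, N6=0, N7=1 → 1. Observed 0.
  N1 stuck-at-0: output 0 ✓
  N1 stuck-at-1: output 1 ✗
  N2 stuck-at-0: output 1 ✗
  N2 stuck-at-1: output 0 ✓
  N3 stuck-at-0: output 1 ✗
  N3 stuck-at-1: output 1 ✗
  N4 stuck-at-0: output 0 ✓
  N4 stuck-at-1: output 1 ✗
  N5 stuck-at-0: output 1 ✗
  N5 stuck-at-1: output 0 ✓
  N6 stuck-at-0: output 1 ✗
  N6 stuck-at-1: output 0 ✓
  N7 stuck-at-0: output 0 ✓
  N7 stuck-at-1: output 1 ✗
Consistent faults: {N1 stuck-at-0, N2 stuck-at-1, N4 stuck-at-0, N5 stuck-at-1, N6 stuck-at-1, N7 stuck-at-0} — 6 in all.

6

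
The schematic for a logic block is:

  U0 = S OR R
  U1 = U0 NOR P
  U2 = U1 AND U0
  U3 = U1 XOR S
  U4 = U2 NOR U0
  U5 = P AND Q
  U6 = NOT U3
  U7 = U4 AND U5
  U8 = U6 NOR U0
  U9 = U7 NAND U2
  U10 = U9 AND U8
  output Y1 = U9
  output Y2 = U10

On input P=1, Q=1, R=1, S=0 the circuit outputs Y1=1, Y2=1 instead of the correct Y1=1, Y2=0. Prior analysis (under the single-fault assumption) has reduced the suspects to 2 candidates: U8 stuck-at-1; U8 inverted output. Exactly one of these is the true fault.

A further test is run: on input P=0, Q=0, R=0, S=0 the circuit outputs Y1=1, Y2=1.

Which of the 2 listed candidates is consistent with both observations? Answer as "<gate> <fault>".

Evaluate each candidate on input P=0, Q=0, R=0, S=0:
  U8 stuck-at-1: U0=0, U1=1, U2=0, U3=1, U4=1, U5=0, U6=0, U7=0, U8=1 [stuck-at-1], U9=1, U10=1 → Y1=1, Y2=1 — matches
  U8 inverted output: U0=0, U1=1, U2=0, U3=1, U4=1, U5=0, U6=0, U7=0, U8=0 [inverted output], U9=1, U10=0 → Y1=1, Y2=0 — eliminated
Only U8 stuck-at-1 reproduces the observed Y1=1, Y2=1.

U8 stuck-at-1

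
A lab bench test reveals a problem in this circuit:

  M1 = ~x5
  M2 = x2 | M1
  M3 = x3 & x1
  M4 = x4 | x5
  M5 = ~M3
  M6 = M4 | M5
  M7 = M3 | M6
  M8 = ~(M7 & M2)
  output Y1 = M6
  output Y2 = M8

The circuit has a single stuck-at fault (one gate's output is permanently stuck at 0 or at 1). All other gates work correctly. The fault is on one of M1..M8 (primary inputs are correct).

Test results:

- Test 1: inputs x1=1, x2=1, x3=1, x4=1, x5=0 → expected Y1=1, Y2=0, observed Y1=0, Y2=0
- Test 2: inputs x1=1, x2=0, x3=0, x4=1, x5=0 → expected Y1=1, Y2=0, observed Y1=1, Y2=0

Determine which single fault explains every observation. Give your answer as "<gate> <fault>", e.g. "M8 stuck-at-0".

M4 stuck-at-0

Fault-free values for test 1 (x1=1, x2=1, x3=1, x4=1, x5=0): M1=1, M2=1, M3=1, M4=1, M5=0, M6=1, M7=1, M8=0, giving Y1=1, Y2=0. Observed Y1=0, Y2=0.
Test 1: faults giving observed Y1=0, Y2=0 are {M4 stuck-at-0, M6 stuck-at-0}.
Test 2 (x1=1, x2=0, x3=0, x4=1, x5=0): fault-free M1=1, M2=1, M3=0, M4=1, M5=1, M6=1, M7=1, M8=0 → Y1=1, Y2=0; observed Y1=1, Y2=0. Eliminates M6 stuck-at-0.
Only M4 stuck-at-0 is consistent with every test.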